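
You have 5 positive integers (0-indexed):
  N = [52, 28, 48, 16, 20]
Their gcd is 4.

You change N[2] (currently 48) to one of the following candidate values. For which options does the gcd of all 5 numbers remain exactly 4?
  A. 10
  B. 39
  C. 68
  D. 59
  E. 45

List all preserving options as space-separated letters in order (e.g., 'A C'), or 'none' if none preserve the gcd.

Answer: C

Derivation:
Old gcd = 4; gcd of others (without N[2]) = 4
New gcd for candidate v: gcd(4, v). Preserves old gcd iff gcd(4, v) = 4.
  Option A: v=10, gcd(4,10)=2 -> changes
  Option B: v=39, gcd(4,39)=1 -> changes
  Option C: v=68, gcd(4,68)=4 -> preserves
  Option D: v=59, gcd(4,59)=1 -> changes
  Option E: v=45, gcd(4,45)=1 -> changes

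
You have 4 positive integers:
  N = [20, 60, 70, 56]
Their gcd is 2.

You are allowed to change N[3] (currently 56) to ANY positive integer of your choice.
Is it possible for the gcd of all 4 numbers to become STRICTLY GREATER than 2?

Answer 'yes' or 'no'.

Answer: yes

Derivation:
Current gcd = 2
gcd of all OTHER numbers (without N[3]=56): gcd([20, 60, 70]) = 10
The new gcd after any change is gcd(10, new_value).
This can be at most 10.
Since 10 > old gcd 2, the gcd CAN increase (e.g., set N[3] = 10).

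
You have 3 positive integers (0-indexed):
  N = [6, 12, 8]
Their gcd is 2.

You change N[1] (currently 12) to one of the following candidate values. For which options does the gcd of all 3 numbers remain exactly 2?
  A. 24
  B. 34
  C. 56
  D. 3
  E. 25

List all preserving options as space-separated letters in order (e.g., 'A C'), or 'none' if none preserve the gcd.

Old gcd = 2; gcd of others (without N[1]) = 2
New gcd for candidate v: gcd(2, v). Preserves old gcd iff gcd(2, v) = 2.
  Option A: v=24, gcd(2,24)=2 -> preserves
  Option B: v=34, gcd(2,34)=2 -> preserves
  Option C: v=56, gcd(2,56)=2 -> preserves
  Option D: v=3, gcd(2,3)=1 -> changes
  Option E: v=25, gcd(2,25)=1 -> changes

Answer: A B C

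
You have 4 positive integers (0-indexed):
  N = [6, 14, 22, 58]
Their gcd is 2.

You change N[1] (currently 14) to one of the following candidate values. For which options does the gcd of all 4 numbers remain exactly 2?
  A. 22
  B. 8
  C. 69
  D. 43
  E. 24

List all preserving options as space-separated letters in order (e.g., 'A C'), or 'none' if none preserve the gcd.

Old gcd = 2; gcd of others (without N[1]) = 2
New gcd for candidate v: gcd(2, v). Preserves old gcd iff gcd(2, v) = 2.
  Option A: v=22, gcd(2,22)=2 -> preserves
  Option B: v=8, gcd(2,8)=2 -> preserves
  Option C: v=69, gcd(2,69)=1 -> changes
  Option D: v=43, gcd(2,43)=1 -> changes
  Option E: v=24, gcd(2,24)=2 -> preserves

Answer: A B E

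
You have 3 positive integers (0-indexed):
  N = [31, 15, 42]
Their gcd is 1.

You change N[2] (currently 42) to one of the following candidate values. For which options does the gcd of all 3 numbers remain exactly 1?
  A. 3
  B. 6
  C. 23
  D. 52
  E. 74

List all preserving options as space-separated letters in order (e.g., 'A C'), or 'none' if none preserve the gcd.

Old gcd = 1; gcd of others (without N[2]) = 1
New gcd for candidate v: gcd(1, v). Preserves old gcd iff gcd(1, v) = 1.
  Option A: v=3, gcd(1,3)=1 -> preserves
  Option B: v=6, gcd(1,6)=1 -> preserves
  Option C: v=23, gcd(1,23)=1 -> preserves
  Option D: v=52, gcd(1,52)=1 -> preserves
  Option E: v=74, gcd(1,74)=1 -> preserves

Answer: A B C D E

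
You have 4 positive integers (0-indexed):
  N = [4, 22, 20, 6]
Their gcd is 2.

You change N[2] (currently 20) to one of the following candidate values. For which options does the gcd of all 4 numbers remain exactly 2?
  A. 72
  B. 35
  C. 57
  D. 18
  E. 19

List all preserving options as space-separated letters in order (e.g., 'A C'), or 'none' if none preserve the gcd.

Old gcd = 2; gcd of others (without N[2]) = 2
New gcd for candidate v: gcd(2, v). Preserves old gcd iff gcd(2, v) = 2.
  Option A: v=72, gcd(2,72)=2 -> preserves
  Option B: v=35, gcd(2,35)=1 -> changes
  Option C: v=57, gcd(2,57)=1 -> changes
  Option D: v=18, gcd(2,18)=2 -> preserves
  Option E: v=19, gcd(2,19)=1 -> changes

Answer: A D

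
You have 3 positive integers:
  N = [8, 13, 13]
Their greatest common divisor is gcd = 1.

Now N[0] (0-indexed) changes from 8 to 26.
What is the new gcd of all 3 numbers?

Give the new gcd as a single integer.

Answer: 13

Derivation:
Numbers: [8, 13, 13], gcd = 1
Change: index 0, 8 -> 26
gcd of the OTHER numbers (without index 0): gcd([13, 13]) = 13
New gcd = gcd(g_others, new_val) = gcd(13, 26) = 13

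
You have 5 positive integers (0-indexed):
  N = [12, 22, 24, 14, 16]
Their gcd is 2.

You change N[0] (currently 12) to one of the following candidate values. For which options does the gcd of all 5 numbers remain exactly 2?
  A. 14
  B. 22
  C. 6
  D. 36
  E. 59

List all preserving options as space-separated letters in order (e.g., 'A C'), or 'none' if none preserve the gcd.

Answer: A B C D

Derivation:
Old gcd = 2; gcd of others (without N[0]) = 2
New gcd for candidate v: gcd(2, v). Preserves old gcd iff gcd(2, v) = 2.
  Option A: v=14, gcd(2,14)=2 -> preserves
  Option B: v=22, gcd(2,22)=2 -> preserves
  Option C: v=6, gcd(2,6)=2 -> preserves
  Option D: v=36, gcd(2,36)=2 -> preserves
  Option E: v=59, gcd(2,59)=1 -> changes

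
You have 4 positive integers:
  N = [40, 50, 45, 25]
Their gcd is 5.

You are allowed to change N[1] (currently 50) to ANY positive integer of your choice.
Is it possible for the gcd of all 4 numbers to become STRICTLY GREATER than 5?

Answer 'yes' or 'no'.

Answer: no

Derivation:
Current gcd = 5
gcd of all OTHER numbers (without N[1]=50): gcd([40, 45, 25]) = 5
The new gcd after any change is gcd(5, new_value).
This can be at most 5.
Since 5 = old gcd 5, the gcd can only stay the same or decrease.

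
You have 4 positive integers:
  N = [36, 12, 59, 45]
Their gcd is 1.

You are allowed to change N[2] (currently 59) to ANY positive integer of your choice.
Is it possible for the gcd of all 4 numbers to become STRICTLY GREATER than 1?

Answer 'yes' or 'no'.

Answer: yes

Derivation:
Current gcd = 1
gcd of all OTHER numbers (without N[2]=59): gcd([36, 12, 45]) = 3
The new gcd after any change is gcd(3, new_value).
This can be at most 3.
Since 3 > old gcd 1, the gcd CAN increase (e.g., set N[2] = 3).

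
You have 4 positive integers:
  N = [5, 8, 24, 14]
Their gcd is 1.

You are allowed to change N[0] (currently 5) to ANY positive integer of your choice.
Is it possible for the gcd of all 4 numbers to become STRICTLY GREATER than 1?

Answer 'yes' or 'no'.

Answer: yes

Derivation:
Current gcd = 1
gcd of all OTHER numbers (without N[0]=5): gcd([8, 24, 14]) = 2
The new gcd after any change is gcd(2, new_value).
This can be at most 2.
Since 2 > old gcd 1, the gcd CAN increase (e.g., set N[0] = 2).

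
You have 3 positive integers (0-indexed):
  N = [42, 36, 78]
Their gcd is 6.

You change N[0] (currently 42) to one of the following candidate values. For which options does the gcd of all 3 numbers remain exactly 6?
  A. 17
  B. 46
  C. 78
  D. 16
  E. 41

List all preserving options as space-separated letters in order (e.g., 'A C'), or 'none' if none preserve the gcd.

Old gcd = 6; gcd of others (without N[0]) = 6
New gcd for candidate v: gcd(6, v). Preserves old gcd iff gcd(6, v) = 6.
  Option A: v=17, gcd(6,17)=1 -> changes
  Option B: v=46, gcd(6,46)=2 -> changes
  Option C: v=78, gcd(6,78)=6 -> preserves
  Option D: v=16, gcd(6,16)=2 -> changes
  Option E: v=41, gcd(6,41)=1 -> changes

Answer: C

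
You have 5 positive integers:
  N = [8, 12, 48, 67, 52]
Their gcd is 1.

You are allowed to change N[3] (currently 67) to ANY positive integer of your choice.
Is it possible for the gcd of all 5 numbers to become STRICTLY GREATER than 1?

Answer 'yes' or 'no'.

Current gcd = 1
gcd of all OTHER numbers (without N[3]=67): gcd([8, 12, 48, 52]) = 4
The new gcd after any change is gcd(4, new_value).
This can be at most 4.
Since 4 > old gcd 1, the gcd CAN increase (e.g., set N[3] = 4).

Answer: yes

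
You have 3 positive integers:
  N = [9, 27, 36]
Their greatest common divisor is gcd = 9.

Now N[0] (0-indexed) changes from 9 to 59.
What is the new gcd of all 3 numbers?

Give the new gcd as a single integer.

Numbers: [9, 27, 36], gcd = 9
Change: index 0, 9 -> 59
gcd of the OTHER numbers (without index 0): gcd([27, 36]) = 9
New gcd = gcd(g_others, new_val) = gcd(9, 59) = 1

Answer: 1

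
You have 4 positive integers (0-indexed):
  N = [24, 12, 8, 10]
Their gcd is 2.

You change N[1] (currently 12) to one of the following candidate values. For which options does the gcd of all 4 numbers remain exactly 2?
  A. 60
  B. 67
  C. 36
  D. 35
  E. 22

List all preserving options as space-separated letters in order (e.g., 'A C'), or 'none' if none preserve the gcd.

Old gcd = 2; gcd of others (without N[1]) = 2
New gcd for candidate v: gcd(2, v). Preserves old gcd iff gcd(2, v) = 2.
  Option A: v=60, gcd(2,60)=2 -> preserves
  Option B: v=67, gcd(2,67)=1 -> changes
  Option C: v=36, gcd(2,36)=2 -> preserves
  Option D: v=35, gcd(2,35)=1 -> changes
  Option E: v=22, gcd(2,22)=2 -> preserves

Answer: A C E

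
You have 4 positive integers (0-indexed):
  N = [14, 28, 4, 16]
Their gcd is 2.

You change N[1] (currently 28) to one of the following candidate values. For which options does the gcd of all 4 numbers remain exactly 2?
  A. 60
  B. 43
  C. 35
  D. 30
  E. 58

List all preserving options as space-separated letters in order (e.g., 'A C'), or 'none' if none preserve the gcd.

Answer: A D E

Derivation:
Old gcd = 2; gcd of others (without N[1]) = 2
New gcd for candidate v: gcd(2, v). Preserves old gcd iff gcd(2, v) = 2.
  Option A: v=60, gcd(2,60)=2 -> preserves
  Option B: v=43, gcd(2,43)=1 -> changes
  Option C: v=35, gcd(2,35)=1 -> changes
  Option D: v=30, gcd(2,30)=2 -> preserves
  Option E: v=58, gcd(2,58)=2 -> preserves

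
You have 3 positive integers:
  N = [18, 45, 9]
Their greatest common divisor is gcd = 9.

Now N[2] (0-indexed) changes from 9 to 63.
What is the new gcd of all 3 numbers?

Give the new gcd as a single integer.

Answer: 9

Derivation:
Numbers: [18, 45, 9], gcd = 9
Change: index 2, 9 -> 63
gcd of the OTHER numbers (without index 2): gcd([18, 45]) = 9
New gcd = gcd(g_others, new_val) = gcd(9, 63) = 9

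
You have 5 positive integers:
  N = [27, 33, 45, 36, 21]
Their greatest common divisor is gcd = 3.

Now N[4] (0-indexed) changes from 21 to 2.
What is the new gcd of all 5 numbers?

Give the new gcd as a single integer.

Answer: 1

Derivation:
Numbers: [27, 33, 45, 36, 21], gcd = 3
Change: index 4, 21 -> 2
gcd of the OTHER numbers (without index 4): gcd([27, 33, 45, 36]) = 3
New gcd = gcd(g_others, new_val) = gcd(3, 2) = 1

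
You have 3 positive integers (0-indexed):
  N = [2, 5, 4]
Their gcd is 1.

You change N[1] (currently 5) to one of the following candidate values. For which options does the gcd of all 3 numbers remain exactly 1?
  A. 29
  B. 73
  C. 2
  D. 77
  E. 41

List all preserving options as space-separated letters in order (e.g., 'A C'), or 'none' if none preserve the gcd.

Old gcd = 1; gcd of others (without N[1]) = 2
New gcd for candidate v: gcd(2, v). Preserves old gcd iff gcd(2, v) = 1.
  Option A: v=29, gcd(2,29)=1 -> preserves
  Option B: v=73, gcd(2,73)=1 -> preserves
  Option C: v=2, gcd(2,2)=2 -> changes
  Option D: v=77, gcd(2,77)=1 -> preserves
  Option E: v=41, gcd(2,41)=1 -> preserves

Answer: A B D E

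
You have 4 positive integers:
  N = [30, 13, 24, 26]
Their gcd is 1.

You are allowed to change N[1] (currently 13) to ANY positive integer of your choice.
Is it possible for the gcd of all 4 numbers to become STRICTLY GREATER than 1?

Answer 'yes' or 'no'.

Current gcd = 1
gcd of all OTHER numbers (without N[1]=13): gcd([30, 24, 26]) = 2
The new gcd after any change is gcd(2, new_value).
This can be at most 2.
Since 2 > old gcd 1, the gcd CAN increase (e.g., set N[1] = 2).

Answer: yes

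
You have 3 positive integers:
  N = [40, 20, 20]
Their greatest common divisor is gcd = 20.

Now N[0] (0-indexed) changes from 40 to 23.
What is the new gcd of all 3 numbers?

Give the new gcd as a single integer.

Numbers: [40, 20, 20], gcd = 20
Change: index 0, 40 -> 23
gcd of the OTHER numbers (without index 0): gcd([20, 20]) = 20
New gcd = gcd(g_others, new_val) = gcd(20, 23) = 1

Answer: 1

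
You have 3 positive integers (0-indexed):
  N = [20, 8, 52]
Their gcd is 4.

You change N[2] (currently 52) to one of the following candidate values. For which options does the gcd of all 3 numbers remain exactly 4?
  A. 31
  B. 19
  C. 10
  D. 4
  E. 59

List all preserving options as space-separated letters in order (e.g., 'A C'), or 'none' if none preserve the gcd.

Answer: D

Derivation:
Old gcd = 4; gcd of others (without N[2]) = 4
New gcd for candidate v: gcd(4, v). Preserves old gcd iff gcd(4, v) = 4.
  Option A: v=31, gcd(4,31)=1 -> changes
  Option B: v=19, gcd(4,19)=1 -> changes
  Option C: v=10, gcd(4,10)=2 -> changes
  Option D: v=4, gcd(4,4)=4 -> preserves
  Option E: v=59, gcd(4,59)=1 -> changes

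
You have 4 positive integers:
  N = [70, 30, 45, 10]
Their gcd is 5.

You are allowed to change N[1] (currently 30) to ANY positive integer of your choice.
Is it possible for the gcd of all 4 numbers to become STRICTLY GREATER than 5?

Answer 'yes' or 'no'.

Current gcd = 5
gcd of all OTHER numbers (without N[1]=30): gcd([70, 45, 10]) = 5
The new gcd after any change is gcd(5, new_value).
This can be at most 5.
Since 5 = old gcd 5, the gcd can only stay the same or decrease.

Answer: no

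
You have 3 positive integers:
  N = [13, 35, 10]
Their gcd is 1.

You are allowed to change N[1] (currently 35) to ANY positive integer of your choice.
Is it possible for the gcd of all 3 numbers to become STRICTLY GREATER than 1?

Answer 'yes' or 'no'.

Answer: no

Derivation:
Current gcd = 1
gcd of all OTHER numbers (without N[1]=35): gcd([13, 10]) = 1
The new gcd after any change is gcd(1, new_value).
This can be at most 1.
Since 1 = old gcd 1, the gcd can only stay the same or decrease.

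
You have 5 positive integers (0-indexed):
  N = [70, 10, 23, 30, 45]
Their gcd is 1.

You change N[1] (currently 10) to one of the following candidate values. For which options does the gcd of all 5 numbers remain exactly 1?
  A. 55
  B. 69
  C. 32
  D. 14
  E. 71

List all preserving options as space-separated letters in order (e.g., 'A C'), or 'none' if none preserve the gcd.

Old gcd = 1; gcd of others (without N[1]) = 1
New gcd for candidate v: gcd(1, v). Preserves old gcd iff gcd(1, v) = 1.
  Option A: v=55, gcd(1,55)=1 -> preserves
  Option B: v=69, gcd(1,69)=1 -> preserves
  Option C: v=32, gcd(1,32)=1 -> preserves
  Option D: v=14, gcd(1,14)=1 -> preserves
  Option E: v=71, gcd(1,71)=1 -> preserves

Answer: A B C D E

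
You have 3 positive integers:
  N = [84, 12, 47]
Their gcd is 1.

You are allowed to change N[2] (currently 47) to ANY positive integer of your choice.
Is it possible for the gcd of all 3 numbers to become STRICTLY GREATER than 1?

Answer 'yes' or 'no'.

Answer: yes

Derivation:
Current gcd = 1
gcd of all OTHER numbers (without N[2]=47): gcd([84, 12]) = 12
The new gcd after any change is gcd(12, new_value).
This can be at most 12.
Since 12 > old gcd 1, the gcd CAN increase (e.g., set N[2] = 12).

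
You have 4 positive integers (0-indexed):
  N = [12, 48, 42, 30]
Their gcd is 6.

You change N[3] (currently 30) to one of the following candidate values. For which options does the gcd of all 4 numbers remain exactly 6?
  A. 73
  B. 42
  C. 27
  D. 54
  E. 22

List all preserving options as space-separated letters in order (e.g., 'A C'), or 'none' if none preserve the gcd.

Answer: B D

Derivation:
Old gcd = 6; gcd of others (without N[3]) = 6
New gcd for candidate v: gcd(6, v). Preserves old gcd iff gcd(6, v) = 6.
  Option A: v=73, gcd(6,73)=1 -> changes
  Option B: v=42, gcd(6,42)=6 -> preserves
  Option C: v=27, gcd(6,27)=3 -> changes
  Option D: v=54, gcd(6,54)=6 -> preserves
  Option E: v=22, gcd(6,22)=2 -> changes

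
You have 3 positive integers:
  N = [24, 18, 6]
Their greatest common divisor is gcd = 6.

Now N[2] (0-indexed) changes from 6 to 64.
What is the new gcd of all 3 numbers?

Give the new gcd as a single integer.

Numbers: [24, 18, 6], gcd = 6
Change: index 2, 6 -> 64
gcd of the OTHER numbers (without index 2): gcd([24, 18]) = 6
New gcd = gcd(g_others, new_val) = gcd(6, 64) = 2

Answer: 2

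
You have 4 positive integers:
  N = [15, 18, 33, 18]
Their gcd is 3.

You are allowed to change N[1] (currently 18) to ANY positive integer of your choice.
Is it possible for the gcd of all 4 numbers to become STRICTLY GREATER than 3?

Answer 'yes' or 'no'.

Current gcd = 3
gcd of all OTHER numbers (without N[1]=18): gcd([15, 33, 18]) = 3
The new gcd after any change is gcd(3, new_value).
This can be at most 3.
Since 3 = old gcd 3, the gcd can only stay the same or decrease.

Answer: no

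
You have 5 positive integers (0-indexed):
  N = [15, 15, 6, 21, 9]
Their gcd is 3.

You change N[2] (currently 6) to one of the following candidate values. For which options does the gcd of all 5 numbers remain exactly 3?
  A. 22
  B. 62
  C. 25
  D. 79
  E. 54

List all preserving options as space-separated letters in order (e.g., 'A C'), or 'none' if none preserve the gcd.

Old gcd = 3; gcd of others (without N[2]) = 3
New gcd for candidate v: gcd(3, v). Preserves old gcd iff gcd(3, v) = 3.
  Option A: v=22, gcd(3,22)=1 -> changes
  Option B: v=62, gcd(3,62)=1 -> changes
  Option C: v=25, gcd(3,25)=1 -> changes
  Option D: v=79, gcd(3,79)=1 -> changes
  Option E: v=54, gcd(3,54)=3 -> preserves

Answer: E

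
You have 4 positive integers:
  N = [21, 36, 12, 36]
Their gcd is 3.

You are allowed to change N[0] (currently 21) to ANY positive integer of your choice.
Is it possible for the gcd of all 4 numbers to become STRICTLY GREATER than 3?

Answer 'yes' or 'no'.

Answer: yes

Derivation:
Current gcd = 3
gcd of all OTHER numbers (without N[0]=21): gcd([36, 12, 36]) = 12
The new gcd after any change is gcd(12, new_value).
This can be at most 12.
Since 12 > old gcd 3, the gcd CAN increase (e.g., set N[0] = 12).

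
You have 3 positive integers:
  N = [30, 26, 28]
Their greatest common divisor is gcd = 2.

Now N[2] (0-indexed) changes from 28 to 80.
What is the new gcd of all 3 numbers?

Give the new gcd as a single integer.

Answer: 2

Derivation:
Numbers: [30, 26, 28], gcd = 2
Change: index 2, 28 -> 80
gcd of the OTHER numbers (without index 2): gcd([30, 26]) = 2
New gcd = gcd(g_others, new_val) = gcd(2, 80) = 2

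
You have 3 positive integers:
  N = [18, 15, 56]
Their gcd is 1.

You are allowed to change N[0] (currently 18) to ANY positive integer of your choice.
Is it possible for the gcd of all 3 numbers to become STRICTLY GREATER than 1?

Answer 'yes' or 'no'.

Current gcd = 1
gcd of all OTHER numbers (without N[0]=18): gcd([15, 56]) = 1
The new gcd after any change is gcd(1, new_value).
This can be at most 1.
Since 1 = old gcd 1, the gcd can only stay the same or decrease.

Answer: no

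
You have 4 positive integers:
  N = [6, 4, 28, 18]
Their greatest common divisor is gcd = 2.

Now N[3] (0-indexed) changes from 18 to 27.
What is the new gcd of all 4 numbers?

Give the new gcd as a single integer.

Answer: 1

Derivation:
Numbers: [6, 4, 28, 18], gcd = 2
Change: index 3, 18 -> 27
gcd of the OTHER numbers (without index 3): gcd([6, 4, 28]) = 2
New gcd = gcd(g_others, new_val) = gcd(2, 27) = 1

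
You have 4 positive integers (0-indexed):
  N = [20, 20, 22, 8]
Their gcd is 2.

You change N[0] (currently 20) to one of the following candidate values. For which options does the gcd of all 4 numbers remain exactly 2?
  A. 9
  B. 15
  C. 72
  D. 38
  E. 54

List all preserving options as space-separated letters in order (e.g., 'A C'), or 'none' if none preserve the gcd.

Answer: C D E

Derivation:
Old gcd = 2; gcd of others (without N[0]) = 2
New gcd for candidate v: gcd(2, v). Preserves old gcd iff gcd(2, v) = 2.
  Option A: v=9, gcd(2,9)=1 -> changes
  Option B: v=15, gcd(2,15)=1 -> changes
  Option C: v=72, gcd(2,72)=2 -> preserves
  Option D: v=38, gcd(2,38)=2 -> preserves
  Option E: v=54, gcd(2,54)=2 -> preserves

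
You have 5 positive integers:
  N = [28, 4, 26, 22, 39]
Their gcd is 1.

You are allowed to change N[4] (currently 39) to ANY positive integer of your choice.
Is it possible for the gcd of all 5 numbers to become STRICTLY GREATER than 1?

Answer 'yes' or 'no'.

Answer: yes

Derivation:
Current gcd = 1
gcd of all OTHER numbers (without N[4]=39): gcd([28, 4, 26, 22]) = 2
The new gcd after any change is gcd(2, new_value).
This can be at most 2.
Since 2 > old gcd 1, the gcd CAN increase (e.g., set N[4] = 2).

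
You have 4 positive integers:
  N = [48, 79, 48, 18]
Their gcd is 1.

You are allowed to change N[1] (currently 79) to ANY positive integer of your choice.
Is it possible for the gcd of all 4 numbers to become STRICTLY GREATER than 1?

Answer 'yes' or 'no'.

Current gcd = 1
gcd of all OTHER numbers (without N[1]=79): gcd([48, 48, 18]) = 6
The new gcd after any change is gcd(6, new_value).
This can be at most 6.
Since 6 > old gcd 1, the gcd CAN increase (e.g., set N[1] = 6).

Answer: yes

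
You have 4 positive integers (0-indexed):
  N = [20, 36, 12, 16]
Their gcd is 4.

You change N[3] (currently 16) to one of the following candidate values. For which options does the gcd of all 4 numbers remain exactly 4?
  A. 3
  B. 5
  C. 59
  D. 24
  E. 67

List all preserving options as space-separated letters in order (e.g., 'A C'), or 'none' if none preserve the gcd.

Answer: D

Derivation:
Old gcd = 4; gcd of others (without N[3]) = 4
New gcd for candidate v: gcd(4, v). Preserves old gcd iff gcd(4, v) = 4.
  Option A: v=3, gcd(4,3)=1 -> changes
  Option B: v=5, gcd(4,5)=1 -> changes
  Option C: v=59, gcd(4,59)=1 -> changes
  Option D: v=24, gcd(4,24)=4 -> preserves
  Option E: v=67, gcd(4,67)=1 -> changes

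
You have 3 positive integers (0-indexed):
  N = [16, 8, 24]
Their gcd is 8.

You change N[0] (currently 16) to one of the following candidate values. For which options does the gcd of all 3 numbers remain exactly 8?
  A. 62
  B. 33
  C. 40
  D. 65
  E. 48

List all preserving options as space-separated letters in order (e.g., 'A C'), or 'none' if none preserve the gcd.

Old gcd = 8; gcd of others (without N[0]) = 8
New gcd for candidate v: gcd(8, v). Preserves old gcd iff gcd(8, v) = 8.
  Option A: v=62, gcd(8,62)=2 -> changes
  Option B: v=33, gcd(8,33)=1 -> changes
  Option C: v=40, gcd(8,40)=8 -> preserves
  Option D: v=65, gcd(8,65)=1 -> changes
  Option E: v=48, gcd(8,48)=8 -> preserves

Answer: C E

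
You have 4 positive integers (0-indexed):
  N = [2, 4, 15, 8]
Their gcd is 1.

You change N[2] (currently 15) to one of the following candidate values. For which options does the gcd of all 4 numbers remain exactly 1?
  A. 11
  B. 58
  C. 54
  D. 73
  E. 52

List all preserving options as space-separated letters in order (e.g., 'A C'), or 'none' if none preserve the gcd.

Old gcd = 1; gcd of others (without N[2]) = 2
New gcd for candidate v: gcd(2, v). Preserves old gcd iff gcd(2, v) = 1.
  Option A: v=11, gcd(2,11)=1 -> preserves
  Option B: v=58, gcd(2,58)=2 -> changes
  Option C: v=54, gcd(2,54)=2 -> changes
  Option D: v=73, gcd(2,73)=1 -> preserves
  Option E: v=52, gcd(2,52)=2 -> changes

Answer: A D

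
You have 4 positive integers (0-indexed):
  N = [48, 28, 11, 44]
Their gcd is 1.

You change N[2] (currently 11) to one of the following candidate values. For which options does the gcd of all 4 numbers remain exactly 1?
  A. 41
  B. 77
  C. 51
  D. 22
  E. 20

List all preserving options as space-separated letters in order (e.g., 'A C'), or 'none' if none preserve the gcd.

Answer: A B C

Derivation:
Old gcd = 1; gcd of others (without N[2]) = 4
New gcd for candidate v: gcd(4, v). Preserves old gcd iff gcd(4, v) = 1.
  Option A: v=41, gcd(4,41)=1 -> preserves
  Option B: v=77, gcd(4,77)=1 -> preserves
  Option C: v=51, gcd(4,51)=1 -> preserves
  Option D: v=22, gcd(4,22)=2 -> changes
  Option E: v=20, gcd(4,20)=4 -> changes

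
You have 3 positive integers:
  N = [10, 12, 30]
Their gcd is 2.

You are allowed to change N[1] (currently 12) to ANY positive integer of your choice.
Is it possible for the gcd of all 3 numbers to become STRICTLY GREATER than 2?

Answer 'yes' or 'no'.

Current gcd = 2
gcd of all OTHER numbers (without N[1]=12): gcd([10, 30]) = 10
The new gcd after any change is gcd(10, new_value).
This can be at most 10.
Since 10 > old gcd 2, the gcd CAN increase (e.g., set N[1] = 10).

Answer: yes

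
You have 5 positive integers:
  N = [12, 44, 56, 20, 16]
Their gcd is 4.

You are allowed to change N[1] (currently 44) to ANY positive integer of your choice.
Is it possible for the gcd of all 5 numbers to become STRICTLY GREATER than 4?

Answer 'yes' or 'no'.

Answer: no

Derivation:
Current gcd = 4
gcd of all OTHER numbers (without N[1]=44): gcd([12, 56, 20, 16]) = 4
The new gcd after any change is gcd(4, new_value).
This can be at most 4.
Since 4 = old gcd 4, the gcd can only stay the same or decrease.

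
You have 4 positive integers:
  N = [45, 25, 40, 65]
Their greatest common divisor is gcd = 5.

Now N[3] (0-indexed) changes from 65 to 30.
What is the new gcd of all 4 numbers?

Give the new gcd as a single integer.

Answer: 5

Derivation:
Numbers: [45, 25, 40, 65], gcd = 5
Change: index 3, 65 -> 30
gcd of the OTHER numbers (without index 3): gcd([45, 25, 40]) = 5
New gcd = gcd(g_others, new_val) = gcd(5, 30) = 5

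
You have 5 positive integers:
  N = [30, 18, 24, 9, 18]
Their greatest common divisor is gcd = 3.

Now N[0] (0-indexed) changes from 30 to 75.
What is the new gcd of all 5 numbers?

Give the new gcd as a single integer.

Numbers: [30, 18, 24, 9, 18], gcd = 3
Change: index 0, 30 -> 75
gcd of the OTHER numbers (without index 0): gcd([18, 24, 9, 18]) = 3
New gcd = gcd(g_others, new_val) = gcd(3, 75) = 3

Answer: 3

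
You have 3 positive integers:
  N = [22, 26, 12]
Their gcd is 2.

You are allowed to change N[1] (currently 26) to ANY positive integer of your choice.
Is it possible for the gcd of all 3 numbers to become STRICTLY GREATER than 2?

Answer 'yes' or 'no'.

Current gcd = 2
gcd of all OTHER numbers (without N[1]=26): gcd([22, 12]) = 2
The new gcd after any change is gcd(2, new_value).
This can be at most 2.
Since 2 = old gcd 2, the gcd can only stay the same or decrease.

Answer: no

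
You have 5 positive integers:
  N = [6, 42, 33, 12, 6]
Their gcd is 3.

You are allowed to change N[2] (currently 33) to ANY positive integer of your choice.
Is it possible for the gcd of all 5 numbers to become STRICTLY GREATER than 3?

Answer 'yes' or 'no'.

Answer: yes

Derivation:
Current gcd = 3
gcd of all OTHER numbers (without N[2]=33): gcd([6, 42, 12, 6]) = 6
The new gcd after any change is gcd(6, new_value).
This can be at most 6.
Since 6 > old gcd 3, the gcd CAN increase (e.g., set N[2] = 6).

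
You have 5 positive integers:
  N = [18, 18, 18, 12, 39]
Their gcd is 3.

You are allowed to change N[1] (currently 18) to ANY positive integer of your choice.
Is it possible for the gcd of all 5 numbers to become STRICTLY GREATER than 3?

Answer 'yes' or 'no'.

Current gcd = 3
gcd of all OTHER numbers (without N[1]=18): gcd([18, 18, 12, 39]) = 3
The new gcd after any change is gcd(3, new_value).
This can be at most 3.
Since 3 = old gcd 3, the gcd can only stay the same or decrease.

Answer: no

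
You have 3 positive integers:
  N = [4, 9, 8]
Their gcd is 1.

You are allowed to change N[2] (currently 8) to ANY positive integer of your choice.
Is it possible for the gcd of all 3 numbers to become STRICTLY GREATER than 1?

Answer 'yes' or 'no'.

Answer: no

Derivation:
Current gcd = 1
gcd of all OTHER numbers (without N[2]=8): gcd([4, 9]) = 1
The new gcd after any change is gcd(1, new_value).
This can be at most 1.
Since 1 = old gcd 1, the gcd can only stay the same or decrease.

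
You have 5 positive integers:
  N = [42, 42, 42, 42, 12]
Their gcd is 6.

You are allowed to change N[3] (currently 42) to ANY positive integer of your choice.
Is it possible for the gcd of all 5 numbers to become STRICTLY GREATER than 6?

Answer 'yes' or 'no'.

Current gcd = 6
gcd of all OTHER numbers (without N[3]=42): gcd([42, 42, 42, 12]) = 6
The new gcd after any change is gcd(6, new_value).
This can be at most 6.
Since 6 = old gcd 6, the gcd can only stay the same or decrease.

Answer: no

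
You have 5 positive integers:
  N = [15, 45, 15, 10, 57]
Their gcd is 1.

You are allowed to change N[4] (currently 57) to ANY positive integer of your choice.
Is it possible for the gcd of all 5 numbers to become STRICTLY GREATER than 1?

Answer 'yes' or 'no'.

Current gcd = 1
gcd of all OTHER numbers (without N[4]=57): gcd([15, 45, 15, 10]) = 5
The new gcd after any change is gcd(5, new_value).
This can be at most 5.
Since 5 > old gcd 1, the gcd CAN increase (e.g., set N[4] = 5).

Answer: yes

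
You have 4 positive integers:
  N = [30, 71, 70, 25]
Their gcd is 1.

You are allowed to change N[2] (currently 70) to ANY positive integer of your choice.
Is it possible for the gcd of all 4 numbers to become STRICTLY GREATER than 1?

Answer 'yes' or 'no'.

Answer: no

Derivation:
Current gcd = 1
gcd of all OTHER numbers (without N[2]=70): gcd([30, 71, 25]) = 1
The new gcd after any change is gcd(1, new_value).
This can be at most 1.
Since 1 = old gcd 1, the gcd can only stay the same or decrease.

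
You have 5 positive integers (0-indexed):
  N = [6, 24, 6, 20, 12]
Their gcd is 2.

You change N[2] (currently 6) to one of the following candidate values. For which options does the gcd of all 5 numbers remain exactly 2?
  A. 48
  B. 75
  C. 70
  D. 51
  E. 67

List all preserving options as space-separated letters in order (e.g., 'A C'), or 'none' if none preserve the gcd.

Answer: A C

Derivation:
Old gcd = 2; gcd of others (without N[2]) = 2
New gcd for candidate v: gcd(2, v). Preserves old gcd iff gcd(2, v) = 2.
  Option A: v=48, gcd(2,48)=2 -> preserves
  Option B: v=75, gcd(2,75)=1 -> changes
  Option C: v=70, gcd(2,70)=2 -> preserves
  Option D: v=51, gcd(2,51)=1 -> changes
  Option E: v=67, gcd(2,67)=1 -> changes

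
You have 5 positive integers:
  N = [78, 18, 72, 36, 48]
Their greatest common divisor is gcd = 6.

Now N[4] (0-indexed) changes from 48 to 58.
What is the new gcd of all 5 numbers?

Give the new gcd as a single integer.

Answer: 2

Derivation:
Numbers: [78, 18, 72, 36, 48], gcd = 6
Change: index 4, 48 -> 58
gcd of the OTHER numbers (without index 4): gcd([78, 18, 72, 36]) = 6
New gcd = gcd(g_others, new_val) = gcd(6, 58) = 2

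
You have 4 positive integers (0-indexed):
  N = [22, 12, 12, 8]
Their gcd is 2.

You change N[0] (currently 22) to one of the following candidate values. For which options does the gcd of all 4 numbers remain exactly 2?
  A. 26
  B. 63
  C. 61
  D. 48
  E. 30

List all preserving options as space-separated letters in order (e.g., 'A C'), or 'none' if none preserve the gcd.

Answer: A E

Derivation:
Old gcd = 2; gcd of others (without N[0]) = 4
New gcd for candidate v: gcd(4, v). Preserves old gcd iff gcd(4, v) = 2.
  Option A: v=26, gcd(4,26)=2 -> preserves
  Option B: v=63, gcd(4,63)=1 -> changes
  Option C: v=61, gcd(4,61)=1 -> changes
  Option D: v=48, gcd(4,48)=4 -> changes
  Option E: v=30, gcd(4,30)=2 -> preserves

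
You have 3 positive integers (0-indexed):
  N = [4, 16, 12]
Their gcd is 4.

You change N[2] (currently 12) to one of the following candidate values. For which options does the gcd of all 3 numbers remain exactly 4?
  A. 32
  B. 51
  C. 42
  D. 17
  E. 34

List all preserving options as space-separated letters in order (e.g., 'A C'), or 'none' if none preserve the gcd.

Answer: A

Derivation:
Old gcd = 4; gcd of others (without N[2]) = 4
New gcd for candidate v: gcd(4, v). Preserves old gcd iff gcd(4, v) = 4.
  Option A: v=32, gcd(4,32)=4 -> preserves
  Option B: v=51, gcd(4,51)=1 -> changes
  Option C: v=42, gcd(4,42)=2 -> changes
  Option D: v=17, gcd(4,17)=1 -> changes
  Option E: v=34, gcd(4,34)=2 -> changes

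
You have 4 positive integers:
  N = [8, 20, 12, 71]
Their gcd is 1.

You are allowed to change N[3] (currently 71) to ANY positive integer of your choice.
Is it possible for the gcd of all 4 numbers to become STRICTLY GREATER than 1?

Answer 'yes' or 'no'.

Current gcd = 1
gcd of all OTHER numbers (without N[3]=71): gcd([8, 20, 12]) = 4
The new gcd after any change is gcd(4, new_value).
This can be at most 4.
Since 4 > old gcd 1, the gcd CAN increase (e.g., set N[3] = 4).

Answer: yes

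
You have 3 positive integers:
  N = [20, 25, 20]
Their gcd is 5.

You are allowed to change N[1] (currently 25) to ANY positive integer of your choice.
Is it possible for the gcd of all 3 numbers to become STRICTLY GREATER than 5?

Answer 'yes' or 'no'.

Answer: yes

Derivation:
Current gcd = 5
gcd of all OTHER numbers (without N[1]=25): gcd([20, 20]) = 20
The new gcd after any change is gcd(20, new_value).
This can be at most 20.
Since 20 > old gcd 5, the gcd CAN increase (e.g., set N[1] = 20).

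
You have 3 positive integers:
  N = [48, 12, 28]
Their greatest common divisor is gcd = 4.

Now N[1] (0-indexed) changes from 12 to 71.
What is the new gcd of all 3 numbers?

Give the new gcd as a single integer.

Answer: 1

Derivation:
Numbers: [48, 12, 28], gcd = 4
Change: index 1, 12 -> 71
gcd of the OTHER numbers (without index 1): gcd([48, 28]) = 4
New gcd = gcd(g_others, new_val) = gcd(4, 71) = 1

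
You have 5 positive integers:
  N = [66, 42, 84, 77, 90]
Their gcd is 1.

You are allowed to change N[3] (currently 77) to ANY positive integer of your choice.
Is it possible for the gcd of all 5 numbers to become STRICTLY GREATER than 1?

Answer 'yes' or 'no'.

Answer: yes

Derivation:
Current gcd = 1
gcd of all OTHER numbers (without N[3]=77): gcd([66, 42, 84, 90]) = 6
The new gcd after any change is gcd(6, new_value).
This can be at most 6.
Since 6 > old gcd 1, the gcd CAN increase (e.g., set N[3] = 6).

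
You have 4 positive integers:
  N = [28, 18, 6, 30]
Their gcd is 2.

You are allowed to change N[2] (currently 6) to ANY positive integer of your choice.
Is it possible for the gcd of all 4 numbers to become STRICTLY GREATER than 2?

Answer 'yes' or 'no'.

Current gcd = 2
gcd of all OTHER numbers (without N[2]=6): gcd([28, 18, 30]) = 2
The new gcd after any change is gcd(2, new_value).
This can be at most 2.
Since 2 = old gcd 2, the gcd can only stay the same or decrease.

Answer: no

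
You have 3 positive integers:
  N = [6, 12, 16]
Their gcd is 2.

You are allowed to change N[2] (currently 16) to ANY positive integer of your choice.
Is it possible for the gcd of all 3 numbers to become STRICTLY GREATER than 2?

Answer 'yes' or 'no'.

Answer: yes

Derivation:
Current gcd = 2
gcd of all OTHER numbers (without N[2]=16): gcd([6, 12]) = 6
The new gcd after any change is gcd(6, new_value).
This can be at most 6.
Since 6 > old gcd 2, the gcd CAN increase (e.g., set N[2] = 6).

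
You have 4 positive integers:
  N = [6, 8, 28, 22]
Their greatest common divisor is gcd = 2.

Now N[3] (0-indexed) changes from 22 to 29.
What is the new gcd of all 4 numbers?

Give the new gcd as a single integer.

Answer: 1

Derivation:
Numbers: [6, 8, 28, 22], gcd = 2
Change: index 3, 22 -> 29
gcd of the OTHER numbers (without index 3): gcd([6, 8, 28]) = 2
New gcd = gcd(g_others, new_val) = gcd(2, 29) = 1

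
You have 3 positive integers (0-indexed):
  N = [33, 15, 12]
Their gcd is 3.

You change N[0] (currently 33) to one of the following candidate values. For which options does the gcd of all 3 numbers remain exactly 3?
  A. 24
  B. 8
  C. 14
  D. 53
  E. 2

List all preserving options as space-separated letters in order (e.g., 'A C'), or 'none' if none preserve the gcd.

Answer: A

Derivation:
Old gcd = 3; gcd of others (without N[0]) = 3
New gcd for candidate v: gcd(3, v). Preserves old gcd iff gcd(3, v) = 3.
  Option A: v=24, gcd(3,24)=3 -> preserves
  Option B: v=8, gcd(3,8)=1 -> changes
  Option C: v=14, gcd(3,14)=1 -> changes
  Option D: v=53, gcd(3,53)=1 -> changes
  Option E: v=2, gcd(3,2)=1 -> changes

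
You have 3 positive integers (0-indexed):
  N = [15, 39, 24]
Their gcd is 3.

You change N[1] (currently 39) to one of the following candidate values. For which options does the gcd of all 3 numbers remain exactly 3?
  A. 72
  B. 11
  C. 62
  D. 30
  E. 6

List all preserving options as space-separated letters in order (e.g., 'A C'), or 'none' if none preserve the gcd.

Answer: A D E

Derivation:
Old gcd = 3; gcd of others (without N[1]) = 3
New gcd for candidate v: gcd(3, v). Preserves old gcd iff gcd(3, v) = 3.
  Option A: v=72, gcd(3,72)=3 -> preserves
  Option B: v=11, gcd(3,11)=1 -> changes
  Option C: v=62, gcd(3,62)=1 -> changes
  Option D: v=30, gcd(3,30)=3 -> preserves
  Option E: v=6, gcd(3,6)=3 -> preserves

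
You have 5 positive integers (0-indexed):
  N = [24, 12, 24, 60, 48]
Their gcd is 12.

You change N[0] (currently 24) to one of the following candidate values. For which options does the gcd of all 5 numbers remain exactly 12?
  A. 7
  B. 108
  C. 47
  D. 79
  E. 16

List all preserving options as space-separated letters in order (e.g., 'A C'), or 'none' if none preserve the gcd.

Old gcd = 12; gcd of others (without N[0]) = 12
New gcd for candidate v: gcd(12, v). Preserves old gcd iff gcd(12, v) = 12.
  Option A: v=7, gcd(12,7)=1 -> changes
  Option B: v=108, gcd(12,108)=12 -> preserves
  Option C: v=47, gcd(12,47)=1 -> changes
  Option D: v=79, gcd(12,79)=1 -> changes
  Option E: v=16, gcd(12,16)=4 -> changes

Answer: B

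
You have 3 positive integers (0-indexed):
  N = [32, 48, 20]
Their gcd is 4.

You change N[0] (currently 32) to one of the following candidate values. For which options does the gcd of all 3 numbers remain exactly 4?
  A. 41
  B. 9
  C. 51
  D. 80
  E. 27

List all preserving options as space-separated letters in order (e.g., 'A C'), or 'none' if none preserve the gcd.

Answer: D

Derivation:
Old gcd = 4; gcd of others (without N[0]) = 4
New gcd for candidate v: gcd(4, v). Preserves old gcd iff gcd(4, v) = 4.
  Option A: v=41, gcd(4,41)=1 -> changes
  Option B: v=9, gcd(4,9)=1 -> changes
  Option C: v=51, gcd(4,51)=1 -> changes
  Option D: v=80, gcd(4,80)=4 -> preserves
  Option E: v=27, gcd(4,27)=1 -> changes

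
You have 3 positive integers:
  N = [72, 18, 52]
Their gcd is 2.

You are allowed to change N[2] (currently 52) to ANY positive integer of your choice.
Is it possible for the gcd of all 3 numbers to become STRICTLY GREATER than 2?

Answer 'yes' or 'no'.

Answer: yes

Derivation:
Current gcd = 2
gcd of all OTHER numbers (without N[2]=52): gcd([72, 18]) = 18
The new gcd after any change is gcd(18, new_value).
This can be at most 18.
Since 18 > old gcd 2, the gcd CAN increase (e.g., set N[2] = 18).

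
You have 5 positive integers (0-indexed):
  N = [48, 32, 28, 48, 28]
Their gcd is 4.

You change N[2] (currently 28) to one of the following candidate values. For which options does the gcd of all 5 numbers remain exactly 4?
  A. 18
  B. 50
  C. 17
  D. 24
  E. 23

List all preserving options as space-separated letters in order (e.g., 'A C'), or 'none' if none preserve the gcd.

Old gcd = 4; gcd of others (without N[2]) = 4
New gcd for candidate v: gcd(4, v). Preserves old gcd iff gcd(4, v) = 4.
  Option A: v=18, gcd(4,18)=2 -> changes
  Option B: v=50, gcd(4,50)=2 -> changes
  Option C: v=17, gcd(4,17)=1 -> changes
  Option D: v=24, gcd(4,24)=4 -> preserves
  Option E: v=23, gcd(4,23)=1 -> changes

Answer: D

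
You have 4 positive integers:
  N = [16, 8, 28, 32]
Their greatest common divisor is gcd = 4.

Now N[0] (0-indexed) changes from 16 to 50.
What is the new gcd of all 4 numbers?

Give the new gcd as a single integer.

Answer: 2

Derivation:
Numbers: [16, 8, 28, 32], gcd = 4
Change: index 0, 16 -> 50
gcd of the OTHER numbers (without index 0): gcd([8, 28, 32]) = 4
New gcd = gcd(g_others, new_val) = gcd(4, 50) = 2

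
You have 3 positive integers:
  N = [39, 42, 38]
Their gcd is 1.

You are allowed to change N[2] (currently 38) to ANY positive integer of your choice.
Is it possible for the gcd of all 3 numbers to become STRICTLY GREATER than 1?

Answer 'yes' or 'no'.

Answer: yes

Derivation:
Current gcd = 1
gcd of all OTHER numbers (without N[2]=38): gcd([39, 42]) = 3
The new gcd after any change is gcd(3, new_value).
This can be at most 3.
Since 3 > old gcd 1, the gcd CAN increase (e.g., set N[2] = 3).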